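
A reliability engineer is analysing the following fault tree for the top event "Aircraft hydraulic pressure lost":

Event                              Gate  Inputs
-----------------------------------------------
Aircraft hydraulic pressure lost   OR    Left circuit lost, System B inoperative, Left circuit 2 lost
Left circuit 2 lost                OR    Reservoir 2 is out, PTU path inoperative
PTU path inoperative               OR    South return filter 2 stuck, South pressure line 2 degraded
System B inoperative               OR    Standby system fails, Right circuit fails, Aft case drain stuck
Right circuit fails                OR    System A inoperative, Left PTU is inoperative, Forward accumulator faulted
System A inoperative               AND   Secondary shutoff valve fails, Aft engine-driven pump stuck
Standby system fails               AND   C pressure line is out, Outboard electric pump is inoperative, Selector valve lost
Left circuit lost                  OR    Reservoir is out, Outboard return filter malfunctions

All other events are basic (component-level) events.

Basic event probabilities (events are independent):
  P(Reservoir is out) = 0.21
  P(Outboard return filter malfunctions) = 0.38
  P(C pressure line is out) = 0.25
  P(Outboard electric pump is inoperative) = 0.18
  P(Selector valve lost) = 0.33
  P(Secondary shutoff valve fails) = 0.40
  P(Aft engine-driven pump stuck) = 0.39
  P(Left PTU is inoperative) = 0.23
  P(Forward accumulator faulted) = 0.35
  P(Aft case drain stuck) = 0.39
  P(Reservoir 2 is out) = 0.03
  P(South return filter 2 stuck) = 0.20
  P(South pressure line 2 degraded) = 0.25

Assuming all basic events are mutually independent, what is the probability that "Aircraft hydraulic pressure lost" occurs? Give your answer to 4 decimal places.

0.9276

P(Left circuit lost) [OR] = 1 − (1−0.21) × (1−0.38) = 0.510200
P(Standby system fails) [AND] = 0.25 × 0.18 × 0.33 = 0.014850
P(System A inoperative) [AND] = 0.40 × 0.39 = 0.156000
P(Right circuit fails) [OR] = 1 − (1−0.156000) × (1−0.23) × (1−0.35) = 0.577578
P(System B inoperative) [OR] = 1 − (1−0.014850) × (1−0.577578) × (1−0.39) = 0.746149
P(PTU path inoperative) [OR] = 1 − (1−0.20) × (1−0.25) = 0.400000
P(Left circuit 2 lost) [OR] = 1 − (1−0.03) × (1−0.400000) = 0.418000
P(Aircraft hydraulic pressure lost) [OR] = 1 − (1−0.510200) × (1−0.746149) × (1−0.418000) = 0.927636
Rounded to 4 decimal places: P(Aircraft hydraulic pressure lost) ≈ 0.9276.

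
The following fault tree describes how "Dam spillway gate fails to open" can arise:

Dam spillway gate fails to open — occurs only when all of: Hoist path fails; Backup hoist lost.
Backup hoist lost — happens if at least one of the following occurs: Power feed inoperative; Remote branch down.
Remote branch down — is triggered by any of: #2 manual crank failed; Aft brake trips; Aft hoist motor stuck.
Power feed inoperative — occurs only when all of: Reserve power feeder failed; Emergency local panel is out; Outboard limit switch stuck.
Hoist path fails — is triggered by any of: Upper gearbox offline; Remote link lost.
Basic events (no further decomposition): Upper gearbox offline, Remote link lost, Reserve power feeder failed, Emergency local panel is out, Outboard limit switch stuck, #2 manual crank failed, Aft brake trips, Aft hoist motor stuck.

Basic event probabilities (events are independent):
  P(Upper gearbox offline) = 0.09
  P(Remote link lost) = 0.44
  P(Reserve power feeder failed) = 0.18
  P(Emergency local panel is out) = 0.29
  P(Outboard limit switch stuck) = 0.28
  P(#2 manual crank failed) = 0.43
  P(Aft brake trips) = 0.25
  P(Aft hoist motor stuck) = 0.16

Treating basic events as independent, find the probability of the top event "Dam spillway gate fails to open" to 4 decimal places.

P(Hoist path fails) [OR] = 1 − (1−0.09) × (1−0.44) = 0.490400
P(Power feed inoperative) [AND] = 0.18 × 0.29 × 0.28 = 0.014616
P(Remote branch down) [OR] = 1 − (1−0.43) × (1−0.25) × (1−0.16) = 0.640900
P(Backup hoist lost) [OR] = 1 − (1−0.014616) × (1−0.640900) = 0.646149
P(Dam spillway gate fails to open) [AND] = 0.490400 × 0.646149 = 0.316871
Rounded to 4 decimal places: P(Dam spillway gate fails to open) ≈ 0.3169.

0.3169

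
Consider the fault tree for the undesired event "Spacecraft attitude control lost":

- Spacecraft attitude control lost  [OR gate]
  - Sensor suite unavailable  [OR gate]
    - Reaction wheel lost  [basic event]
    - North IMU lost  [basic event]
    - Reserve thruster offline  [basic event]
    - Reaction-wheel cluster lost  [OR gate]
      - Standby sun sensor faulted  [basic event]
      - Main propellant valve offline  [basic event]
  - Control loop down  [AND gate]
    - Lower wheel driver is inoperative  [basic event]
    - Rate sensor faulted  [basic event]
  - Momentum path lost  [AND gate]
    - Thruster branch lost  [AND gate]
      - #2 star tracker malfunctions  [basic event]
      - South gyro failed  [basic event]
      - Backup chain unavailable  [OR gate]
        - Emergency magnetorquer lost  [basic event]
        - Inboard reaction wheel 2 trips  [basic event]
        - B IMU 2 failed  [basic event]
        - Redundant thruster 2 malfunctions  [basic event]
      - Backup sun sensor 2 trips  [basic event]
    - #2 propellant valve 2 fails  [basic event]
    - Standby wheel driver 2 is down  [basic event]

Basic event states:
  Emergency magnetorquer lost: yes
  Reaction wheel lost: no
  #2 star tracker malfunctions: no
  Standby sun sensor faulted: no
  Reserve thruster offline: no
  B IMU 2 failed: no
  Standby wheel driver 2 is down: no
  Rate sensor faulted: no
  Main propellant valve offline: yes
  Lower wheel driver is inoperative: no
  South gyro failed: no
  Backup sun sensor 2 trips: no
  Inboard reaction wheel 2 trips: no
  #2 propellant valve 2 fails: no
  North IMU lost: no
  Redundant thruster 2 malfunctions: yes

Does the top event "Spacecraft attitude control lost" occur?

Yes

Reaction-wheel cluster lost [OR]: Standby sun sensor faulted=not, Main propellant valve offline=occurs → at least one input occurs → occurs.
Sensor suite unavailable [OR]: Reaction wheel lost=not, North IMU lost=not, Reserve thruster offline=not, Reaction-wheel cluster lost=occurs → at least one input occurs → occurs.
Control loop down [AND]: Lower wheel driver is inoperative=not, Rate sensor faulted=not → not all inputs occur → does not occur.
Backup chain unavailable [OR]: Emergency magnetorquer lost=occurs, Inboard reaction wheel 2 trips=not, B IMU 2 failed=not, Redundant thruster 2 malfunctions=occurs → at least one input occurs → occurs.
Thruster branch lost [AND]: #2 star tracker malfunctions=not, South gyro failed=not, Backup chain unavailable=occurs, Backup sun sensor 2 trips=not → not all inputs occur → does not occur.
Momentum path lost [AND]: Thruster branch lost=not, #2 propellant valve 2 fails=not, Standby wheel driver 2 is down=not → not all inputs occur → does not occur.
Spacecraft attitude control lost [OR]: Sensor suite unavailable=occurs, Control loop down=not, Momentum path lost=not → at least one input occurs → occurs.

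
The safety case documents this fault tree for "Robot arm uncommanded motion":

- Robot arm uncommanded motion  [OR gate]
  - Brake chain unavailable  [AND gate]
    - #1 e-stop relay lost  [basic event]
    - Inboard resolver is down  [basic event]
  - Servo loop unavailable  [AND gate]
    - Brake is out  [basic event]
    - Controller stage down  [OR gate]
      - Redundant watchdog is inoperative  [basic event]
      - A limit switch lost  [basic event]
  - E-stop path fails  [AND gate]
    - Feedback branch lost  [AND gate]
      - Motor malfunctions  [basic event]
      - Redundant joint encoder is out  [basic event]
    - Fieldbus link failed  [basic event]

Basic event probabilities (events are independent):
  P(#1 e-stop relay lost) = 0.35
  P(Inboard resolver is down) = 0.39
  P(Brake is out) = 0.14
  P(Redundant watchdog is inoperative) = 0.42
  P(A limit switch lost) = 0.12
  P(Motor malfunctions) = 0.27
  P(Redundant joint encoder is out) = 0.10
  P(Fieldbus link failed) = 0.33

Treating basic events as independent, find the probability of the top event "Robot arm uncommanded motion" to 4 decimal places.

P(Brake chain unavailable) [AND] = 0.35 × 0.39 = 0.136500
P(Controller stage down) [OR] = 1 − (1−0.42) × (1−0.12) = 0.489600
P(Servo loop unavailable) [AND] = 0.14 × 0.489600 = 0.068544
P(Feedback branch lost) [AND] = 0.27 × 0.10 = 0.027000
P(E-stop path fails) [AND] = 0.027000 × 0.33 = 0.008910
P(Robot arm uncommanded motion) [OR] = 1 − (1−0.136500) × (1−0.068544) × (1−0.008910) = 0.202854
Rounded to 4 decimal places: P(Robot arm uncommanded motion) ≈ 0.2029.

0.2029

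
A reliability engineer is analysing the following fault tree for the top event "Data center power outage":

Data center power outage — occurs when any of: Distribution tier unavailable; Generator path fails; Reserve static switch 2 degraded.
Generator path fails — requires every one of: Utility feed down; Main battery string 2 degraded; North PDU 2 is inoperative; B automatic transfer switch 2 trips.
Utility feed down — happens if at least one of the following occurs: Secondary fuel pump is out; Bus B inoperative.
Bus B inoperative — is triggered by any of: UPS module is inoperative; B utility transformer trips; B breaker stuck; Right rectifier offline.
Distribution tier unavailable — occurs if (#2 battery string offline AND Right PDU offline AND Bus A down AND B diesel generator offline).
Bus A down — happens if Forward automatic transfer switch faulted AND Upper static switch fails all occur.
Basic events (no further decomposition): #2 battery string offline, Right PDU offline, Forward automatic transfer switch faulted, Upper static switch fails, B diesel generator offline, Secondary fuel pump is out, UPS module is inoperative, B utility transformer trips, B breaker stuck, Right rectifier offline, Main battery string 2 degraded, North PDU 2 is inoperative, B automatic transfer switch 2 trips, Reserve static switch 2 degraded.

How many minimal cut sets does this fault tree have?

Bus A down [AND]: one cut set from each child combined → 1 × 1 = 1 cut set(s).
Distribution tier unavailable [AND]: one cut set from each child combined → 1 × 1 × 1 × 1 = 1 cut set(s).
Bus B inoperative [OR]: union of children's cut sets → 4 cut set(s).
Utility feed down [OR]: union of children's cut sets → 5 cut set(s).
Generator path fails [AND]: one cut set from each child combined → 5 × 1 × 1 × 1 = 5 cut set(s).
Data center power outage [OR]: union of children's cut sets → 7 cut set(s).
Minimal cut sets: {#2 battery string offline, B diesel generator offline, Forward automatic transfer switch faulted, Right PDU offline, Upper static switch fails}; {B automatic transfer switch 2 trips, Main battery string 2 degraded, North PDU 2 is inoperative, Secondary fuel pump is out}; {B automatic transfer switch 2 trips, Main battery string 2 degraded, North PDU 2 is inoperative, UPS module is inoperative}; {B automatic transfer switch 2 trips, B utility transformer trips, Main battery string 2 degraded, North PDU 2 is inoperative}; {B automatic transfer switch 2 trips, B breaker stuck, Main battery string 2 degraded, North PDU 2 is inoperative}; {B automatic transfer switch 2 trips, Main battery string 2 degraded, North PDU 2 is inoperative, Right rectifier offline}; {Reserve static switch 2 degraded}.

7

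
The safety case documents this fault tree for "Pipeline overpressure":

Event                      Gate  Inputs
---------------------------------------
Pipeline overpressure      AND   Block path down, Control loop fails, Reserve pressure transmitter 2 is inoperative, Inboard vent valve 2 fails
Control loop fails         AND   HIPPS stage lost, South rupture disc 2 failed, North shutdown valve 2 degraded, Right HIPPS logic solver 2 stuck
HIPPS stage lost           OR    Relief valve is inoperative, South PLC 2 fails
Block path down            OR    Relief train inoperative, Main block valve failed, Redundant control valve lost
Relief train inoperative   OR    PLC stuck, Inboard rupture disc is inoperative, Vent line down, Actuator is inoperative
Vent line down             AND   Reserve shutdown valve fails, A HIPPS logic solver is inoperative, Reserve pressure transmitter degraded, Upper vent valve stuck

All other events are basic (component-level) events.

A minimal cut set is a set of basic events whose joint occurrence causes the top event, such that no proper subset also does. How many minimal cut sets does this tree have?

Vent line down [AND]: one cut set from each child combined → 1 × 1 × 1 × 1 = 1 cut set(s).
Relief train inoperative [OR]: union of children's cut sets → 4 cut set(s).
Block path down [OR]: union of children's cut sets → 6 cut set(s).
HIPPS stage lost [OR]: union of children's cut sets → 2 cut set(s).
Control loop fails [AND]: one cut set from each child combined → 2 × 1 × 1 × 1 = 2 cut set(s).
Pipeline overpressure [AND]: one cut set from each child combined → 6 × 2 × 1 × 1 = 12 cut set(s).

12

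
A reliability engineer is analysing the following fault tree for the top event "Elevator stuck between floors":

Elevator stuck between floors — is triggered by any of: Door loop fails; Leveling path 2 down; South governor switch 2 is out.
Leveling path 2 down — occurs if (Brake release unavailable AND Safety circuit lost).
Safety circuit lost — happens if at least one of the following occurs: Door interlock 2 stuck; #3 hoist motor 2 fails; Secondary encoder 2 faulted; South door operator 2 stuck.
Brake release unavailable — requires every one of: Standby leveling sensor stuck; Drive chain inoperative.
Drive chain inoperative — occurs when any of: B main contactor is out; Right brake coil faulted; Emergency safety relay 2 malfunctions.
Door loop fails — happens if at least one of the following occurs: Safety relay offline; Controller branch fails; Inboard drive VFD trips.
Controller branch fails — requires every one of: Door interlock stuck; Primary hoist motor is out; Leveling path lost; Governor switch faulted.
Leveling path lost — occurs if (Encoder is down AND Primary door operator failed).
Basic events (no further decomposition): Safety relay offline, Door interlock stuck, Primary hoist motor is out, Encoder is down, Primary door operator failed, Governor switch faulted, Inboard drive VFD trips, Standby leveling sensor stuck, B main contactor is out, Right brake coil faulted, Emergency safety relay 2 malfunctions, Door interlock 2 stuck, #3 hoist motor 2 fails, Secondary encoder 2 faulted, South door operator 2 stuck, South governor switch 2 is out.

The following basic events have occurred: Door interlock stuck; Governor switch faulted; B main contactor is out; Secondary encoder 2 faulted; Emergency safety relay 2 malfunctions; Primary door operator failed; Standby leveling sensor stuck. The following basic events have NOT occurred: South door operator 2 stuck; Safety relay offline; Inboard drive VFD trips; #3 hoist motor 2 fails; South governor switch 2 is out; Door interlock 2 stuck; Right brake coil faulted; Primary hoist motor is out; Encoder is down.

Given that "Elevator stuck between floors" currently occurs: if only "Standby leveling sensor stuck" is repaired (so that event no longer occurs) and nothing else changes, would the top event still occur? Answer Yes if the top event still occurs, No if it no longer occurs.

No

Counterfactual: set "Standby leveling sensor stuck" to not occurred.
Leveling path lost [AND]: Encoder is down=not, Primary door operator failed=occurs → not all inputs occur → does not occur.
Controller branch fails [AND]: Door interlock stuck=occurs, Primary hoist motor is out=not, Leveling path lost=not, Governor switch faulted=occurs → not all inputs occur → does not occur.
Door loop fails [OR]: Safety relay offline=not, Controller branch fails=not, Inboard drive VFD trips=not → no input occurs → does not occur.
Drive chain inoperative [OR]: B main contactor is out=occurs, Right brake coil faulted=not, Emergency safety relay 2 malfunctions=occurs → at least one input occurs → occurs.
Brake release unavailable [AND]: Standby leveling sensor stuck=not, Drive chain inoperative=occurs → not all inputs occur → does not occur.
Safety circuit lost [OR]: Door interlock 2 stuck=not, #3 hoist motor 2 fails=not, Secondary encoder 2 faulted=occurs, South door operator 2 stuck=not → at least one input occurs → occurs.
Leveling path 2 down [AND]: Brake release unavailable=not, Safety circuit lost=occurs → not all inputs occur → does not occur.
Elevator stuck between floors [OR]: Door loop fails=not, Leveling path 2 down=not, South governor switch 2 is out=not → no input occurs → does not occur.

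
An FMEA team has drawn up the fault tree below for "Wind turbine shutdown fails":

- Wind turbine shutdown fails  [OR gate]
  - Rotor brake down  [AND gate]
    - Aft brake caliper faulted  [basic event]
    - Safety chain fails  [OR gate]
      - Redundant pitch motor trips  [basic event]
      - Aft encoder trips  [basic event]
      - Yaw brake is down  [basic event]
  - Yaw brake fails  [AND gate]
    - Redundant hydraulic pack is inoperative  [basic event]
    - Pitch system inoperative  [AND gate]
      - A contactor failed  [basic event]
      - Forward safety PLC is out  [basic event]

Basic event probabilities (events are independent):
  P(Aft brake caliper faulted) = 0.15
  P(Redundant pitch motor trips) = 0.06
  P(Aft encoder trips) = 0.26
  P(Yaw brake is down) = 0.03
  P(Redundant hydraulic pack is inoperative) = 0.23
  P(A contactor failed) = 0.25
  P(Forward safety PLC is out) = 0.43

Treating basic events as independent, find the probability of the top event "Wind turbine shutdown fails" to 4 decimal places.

P(Safety chain fails) [OR] = 1 − (1−0.06) × (1−0.26) × (1−0.03) = 0.325268
P(Rotor brake down) [AND] = 0.15 × 0.325268 = 0.048790
P(Pitch system inoperative) [AND] = 0.25 × 0.43 = 0.107500
P(Yaw brake fails) [AND] = 0.23 × 0.107500 = 0.024725
P(Wind turbine shutdown fails) [OR] = 1 − (1−0.048790) × (1−0.024725) = 0.072309
Rounded to 4 decimal places: P(Wind turbine shutdown fails) ≈ 0.0723.

0.0723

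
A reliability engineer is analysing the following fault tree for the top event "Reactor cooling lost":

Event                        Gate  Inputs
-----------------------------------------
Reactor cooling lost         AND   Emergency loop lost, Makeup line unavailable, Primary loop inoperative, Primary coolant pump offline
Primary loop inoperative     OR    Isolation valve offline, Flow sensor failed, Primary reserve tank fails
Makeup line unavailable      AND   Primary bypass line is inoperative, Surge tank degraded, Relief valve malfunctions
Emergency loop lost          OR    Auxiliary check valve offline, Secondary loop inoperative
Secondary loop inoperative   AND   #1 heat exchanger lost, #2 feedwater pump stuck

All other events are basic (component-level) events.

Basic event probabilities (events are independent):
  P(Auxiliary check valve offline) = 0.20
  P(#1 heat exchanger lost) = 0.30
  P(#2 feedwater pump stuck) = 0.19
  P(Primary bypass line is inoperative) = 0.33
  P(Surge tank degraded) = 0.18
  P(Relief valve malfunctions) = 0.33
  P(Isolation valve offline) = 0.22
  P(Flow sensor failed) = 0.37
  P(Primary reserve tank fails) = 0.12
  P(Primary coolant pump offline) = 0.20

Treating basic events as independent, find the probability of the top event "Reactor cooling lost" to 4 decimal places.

P(Secondary loop inoperative) [AND] = 0.30 × 0.19 = 0.057000
P(Emergency loop lost) [OR] = 1 − (1−0.20) × (1−0.057000) = 0.245600
P(Makeup line unavailable) [AND] = 0.33 × 0.18 × 0.33 = 0.019602
P(Primary loop inoperative) [OR] = 1 − (1−0.22) × (1−0.37) × (1−0.12) = 0.567568
P(Reactor cooling lost) [AND] = 0.245600 × 0.019602 × 0.567568 × 0.20 = 0.000546
Rounded to 4 decimal places: P(Reactor cooling lost) ≈ 0.0005.

0.0005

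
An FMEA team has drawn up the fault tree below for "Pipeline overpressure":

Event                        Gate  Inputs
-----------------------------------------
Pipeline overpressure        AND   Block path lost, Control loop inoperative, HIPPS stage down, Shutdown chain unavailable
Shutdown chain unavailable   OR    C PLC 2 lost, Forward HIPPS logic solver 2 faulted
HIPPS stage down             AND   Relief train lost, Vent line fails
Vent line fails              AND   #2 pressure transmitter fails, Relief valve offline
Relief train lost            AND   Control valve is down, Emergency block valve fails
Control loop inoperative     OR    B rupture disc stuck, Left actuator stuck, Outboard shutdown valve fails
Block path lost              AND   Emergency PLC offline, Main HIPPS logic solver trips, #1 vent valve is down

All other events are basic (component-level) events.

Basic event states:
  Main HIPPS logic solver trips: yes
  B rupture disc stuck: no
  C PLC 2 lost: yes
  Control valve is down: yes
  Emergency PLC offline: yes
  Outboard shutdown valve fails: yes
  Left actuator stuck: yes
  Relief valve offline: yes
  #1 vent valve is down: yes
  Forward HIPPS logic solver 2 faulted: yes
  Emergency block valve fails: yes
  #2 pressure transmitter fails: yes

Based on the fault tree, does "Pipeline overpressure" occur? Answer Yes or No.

Yes

Block path lost [AND]: Emergency PLC offline=occurs, Main HIPPS logic solver trips=occurs, #1 vent valve is down=occurs → all inputs occur → occurs.
Control loop inoperative [OR]: B rupture disc stuck=not, Left actuator stuck=occurs, Outboard shutdown valve fails=occurs → at least one input occurs → occurs.
Relief train lost [AND]: Control valve is down=occurs, Emergency block valve fails=occurs → all inputs occur → occurs.
Vent line fails [AND]: #2 pressure transmitter fails=occurs, Relief valve offline=occurs → all inputs occur → occurs.
HIPPS stage down [AND]: Relief train lost=occurs, Vent line fails=occurs → all inputs occur → occurs.
Shutdown chain unavailable [OR]: C PLC 2 lost=occurs, Forward HIPPS logic solver 2 faulted=occurs → at least one input occurs → occurs.
Pipeline overpressure [AND]: Block path lost=occurs, Control loop inoperative=occurs, HIPPS stage down=occurs, Shutdown chain unavailable=occurs → all inputs occur → occurs.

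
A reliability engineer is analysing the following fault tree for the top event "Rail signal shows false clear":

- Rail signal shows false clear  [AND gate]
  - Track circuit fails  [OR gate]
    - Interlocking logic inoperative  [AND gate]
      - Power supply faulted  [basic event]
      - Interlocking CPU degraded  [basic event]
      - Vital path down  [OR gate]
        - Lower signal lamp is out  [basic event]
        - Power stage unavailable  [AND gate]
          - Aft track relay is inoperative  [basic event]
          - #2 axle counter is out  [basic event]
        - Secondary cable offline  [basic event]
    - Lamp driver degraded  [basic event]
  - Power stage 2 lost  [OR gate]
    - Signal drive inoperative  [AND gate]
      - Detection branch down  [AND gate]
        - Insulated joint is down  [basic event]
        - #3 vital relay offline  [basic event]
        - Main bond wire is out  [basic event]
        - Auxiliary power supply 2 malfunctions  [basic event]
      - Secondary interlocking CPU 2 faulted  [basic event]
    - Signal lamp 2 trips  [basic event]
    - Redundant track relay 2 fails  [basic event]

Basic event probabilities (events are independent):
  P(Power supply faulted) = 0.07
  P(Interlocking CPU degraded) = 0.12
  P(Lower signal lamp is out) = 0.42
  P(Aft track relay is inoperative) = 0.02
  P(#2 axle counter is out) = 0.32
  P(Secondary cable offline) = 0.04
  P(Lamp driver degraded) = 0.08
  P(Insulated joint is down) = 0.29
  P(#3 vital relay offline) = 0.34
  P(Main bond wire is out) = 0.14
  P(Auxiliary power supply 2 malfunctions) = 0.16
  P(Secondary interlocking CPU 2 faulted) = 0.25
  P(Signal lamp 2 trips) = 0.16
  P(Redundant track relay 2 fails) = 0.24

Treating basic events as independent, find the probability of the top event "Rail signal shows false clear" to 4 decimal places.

0.0302

P(Power stage unavailable) [AND] = 0.02 × 0.32 = 0.006400
P(Vital path down) [OR] = 1 − (1−0.42) × (1−0.006400) × (1−0.04) = 0.446764
P(Interlocking logic inoperative) [AND] = 0.07 × 0.12 × 0.446764 = 0.003753
P(Track circuit fails) [OR] = 1 − (1−0.003753) × (1−0.08) = 0.083453
P(Detection branch down) [AND] = 0.29 × 0.34 × 0.14 × 0.16 = 0.002209
P(Signal drive inoperative) [AND] = 0.002209 × 0.25 = 0.000552
P(Power stage 2 lost) [OR] = 1 − (1−0.000552) × (1−0.16) × (1−0.24) = 0.361952
P(Rail signal shows false clear) [AND] = 0.083453 × 0.361952 = 0.030206
Rounded to 4 decimal places: P(Rail signal shows false clear) ≈ 0.0302.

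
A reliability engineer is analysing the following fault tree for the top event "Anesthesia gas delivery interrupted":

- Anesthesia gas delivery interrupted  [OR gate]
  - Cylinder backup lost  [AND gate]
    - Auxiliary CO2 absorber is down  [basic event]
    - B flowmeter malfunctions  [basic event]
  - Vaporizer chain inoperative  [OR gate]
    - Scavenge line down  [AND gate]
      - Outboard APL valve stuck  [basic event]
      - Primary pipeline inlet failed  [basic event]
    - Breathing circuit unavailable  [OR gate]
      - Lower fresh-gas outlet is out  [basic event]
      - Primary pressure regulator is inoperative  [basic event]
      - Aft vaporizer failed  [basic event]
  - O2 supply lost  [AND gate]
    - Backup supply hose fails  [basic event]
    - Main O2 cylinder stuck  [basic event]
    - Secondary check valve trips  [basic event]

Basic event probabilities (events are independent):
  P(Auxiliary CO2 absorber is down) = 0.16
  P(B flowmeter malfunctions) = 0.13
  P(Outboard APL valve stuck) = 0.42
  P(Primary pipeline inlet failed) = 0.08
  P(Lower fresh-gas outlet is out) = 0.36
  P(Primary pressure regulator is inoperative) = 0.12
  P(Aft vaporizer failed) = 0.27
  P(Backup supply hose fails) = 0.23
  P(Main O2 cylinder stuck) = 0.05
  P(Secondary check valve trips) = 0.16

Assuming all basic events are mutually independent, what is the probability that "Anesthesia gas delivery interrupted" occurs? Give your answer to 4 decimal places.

0.6117

P(Cylinder backup lost) [AND] = 0.16 × 0.13 = 0.020800
P(Scavenge line down) [AND] = 0.42 × 0.08 = 0.033600
P(Breathing circuit unavailable) [OR] = 1 − (1−0.36) × (1−0.12) × (1−0.27) = 0.588864
P(Vaporizer chain inoperative) [OR] = 1 − (1−0.033600) × (1−0.588864) = 0.602678
P(O2 supply lost) [AND] = 0.23 × 0.05 × 0.16 = 0.001840
P(Anesthesia gas delivery interrupted) [OR] = 1 − (1−0.020800) × (1−0.602678) × (1−0.001840) = 0.611658
Rounded to 4 decimal places: P(Anesthesia gas delivery interrupted) ≈ 0.6117.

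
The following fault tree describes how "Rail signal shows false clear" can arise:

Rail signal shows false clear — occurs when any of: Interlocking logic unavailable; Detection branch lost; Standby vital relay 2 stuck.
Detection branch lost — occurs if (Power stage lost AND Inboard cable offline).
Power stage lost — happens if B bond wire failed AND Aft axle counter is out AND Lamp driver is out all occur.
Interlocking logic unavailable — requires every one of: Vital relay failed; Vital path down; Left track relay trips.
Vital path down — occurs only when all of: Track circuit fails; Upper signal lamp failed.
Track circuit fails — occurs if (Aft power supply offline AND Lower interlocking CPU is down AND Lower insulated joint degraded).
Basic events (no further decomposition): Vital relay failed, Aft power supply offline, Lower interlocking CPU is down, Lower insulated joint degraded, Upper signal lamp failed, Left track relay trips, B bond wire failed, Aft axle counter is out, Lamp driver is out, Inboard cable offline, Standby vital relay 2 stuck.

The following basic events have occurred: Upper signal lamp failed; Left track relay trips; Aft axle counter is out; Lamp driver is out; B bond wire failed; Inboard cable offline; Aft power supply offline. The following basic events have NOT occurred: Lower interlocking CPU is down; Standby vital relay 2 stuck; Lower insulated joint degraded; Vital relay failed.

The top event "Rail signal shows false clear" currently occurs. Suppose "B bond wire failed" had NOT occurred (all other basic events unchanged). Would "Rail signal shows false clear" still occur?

Counterfactual: set "B bond wire failed" to not occurred.
Track circuit fails [AND]: Aft power supply offline=occurs, Lower interlocking CPU is down=not, Lower insulated joint degraded=not → not all inputs occur → does not occur.
Vital path down [AND]: Track circuit fails=not, Upper signal lamp failed=occurs → not all inputs occur → does not occur.
Interlocking logic unavailable [AND]: Vital relay failed=not, Vital path down=not, Left track relay trips=occurs → not all inputs occur → does not occur.
Power stage lost [AND]: B bond wire failed=not, Aft axle counter is out=occurs, Lamp driver is out=occurs → not all inputs occur → does not occur.
Detection branch lost [AND]: Power stage lost=not, Inboard cable offline=occurs → not all inputs occur → does not occur.
Rail signal shows false clear [OR]: Interlocking logic unavailable=not, Detection branch lost=not, Standby vital relay 2 stuck=not → no input occurs → does not occur.

No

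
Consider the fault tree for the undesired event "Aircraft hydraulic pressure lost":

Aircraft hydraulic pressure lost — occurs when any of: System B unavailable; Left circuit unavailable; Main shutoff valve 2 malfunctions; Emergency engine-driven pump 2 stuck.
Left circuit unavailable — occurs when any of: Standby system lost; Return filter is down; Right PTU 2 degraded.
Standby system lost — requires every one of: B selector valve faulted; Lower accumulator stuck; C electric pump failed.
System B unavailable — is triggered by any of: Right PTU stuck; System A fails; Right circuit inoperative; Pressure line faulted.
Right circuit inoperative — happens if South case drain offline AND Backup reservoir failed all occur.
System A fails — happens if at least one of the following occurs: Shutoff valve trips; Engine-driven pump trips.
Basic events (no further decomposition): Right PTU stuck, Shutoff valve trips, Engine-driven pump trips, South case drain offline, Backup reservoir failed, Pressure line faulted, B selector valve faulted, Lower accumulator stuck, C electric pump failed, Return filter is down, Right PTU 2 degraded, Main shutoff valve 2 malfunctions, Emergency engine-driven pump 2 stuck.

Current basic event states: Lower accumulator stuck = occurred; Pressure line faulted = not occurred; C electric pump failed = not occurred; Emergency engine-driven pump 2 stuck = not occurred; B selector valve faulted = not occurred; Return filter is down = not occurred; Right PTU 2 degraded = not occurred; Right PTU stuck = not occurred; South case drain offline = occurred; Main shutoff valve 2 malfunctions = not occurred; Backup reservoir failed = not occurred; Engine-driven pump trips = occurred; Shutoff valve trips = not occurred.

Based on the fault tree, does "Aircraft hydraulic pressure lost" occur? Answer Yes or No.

Yes

System A fails [OR]: Shutoff valve trips=not, Engine-driven pump trips=occurs → at least one input occurs → occurs.
Right circuit inoperative [AND]: South case drain offline=occurs, Backup reservoir failed=not → not all inputs occur → does not occur.
System B unavailable [OR]: Right PTU stuck=not, System A fails=occurs, Right circuit inoperative=not, Pressure line faulted=not → at least one input occurs → occurs.
Standby system lost [AND]: B selector valve faulted=not, Lower accumulator stuck=occurs, C electric pump failed=not → not all inputs occur → does not occur.
Left circuit unavailable [OR]: Standby system lost=not, Return filter is down=not, Right PTU 2 degraded=not → no input occurs → does not occur.
Aircraft hydraulic pressure lost [OR]: System B unavailable=occurs, Left circuit unavailable=not, Main shutoff valve 2 malfunctions=not, Emergency engine-driven pump 2 stuck=not → at least one input occurs → occurs.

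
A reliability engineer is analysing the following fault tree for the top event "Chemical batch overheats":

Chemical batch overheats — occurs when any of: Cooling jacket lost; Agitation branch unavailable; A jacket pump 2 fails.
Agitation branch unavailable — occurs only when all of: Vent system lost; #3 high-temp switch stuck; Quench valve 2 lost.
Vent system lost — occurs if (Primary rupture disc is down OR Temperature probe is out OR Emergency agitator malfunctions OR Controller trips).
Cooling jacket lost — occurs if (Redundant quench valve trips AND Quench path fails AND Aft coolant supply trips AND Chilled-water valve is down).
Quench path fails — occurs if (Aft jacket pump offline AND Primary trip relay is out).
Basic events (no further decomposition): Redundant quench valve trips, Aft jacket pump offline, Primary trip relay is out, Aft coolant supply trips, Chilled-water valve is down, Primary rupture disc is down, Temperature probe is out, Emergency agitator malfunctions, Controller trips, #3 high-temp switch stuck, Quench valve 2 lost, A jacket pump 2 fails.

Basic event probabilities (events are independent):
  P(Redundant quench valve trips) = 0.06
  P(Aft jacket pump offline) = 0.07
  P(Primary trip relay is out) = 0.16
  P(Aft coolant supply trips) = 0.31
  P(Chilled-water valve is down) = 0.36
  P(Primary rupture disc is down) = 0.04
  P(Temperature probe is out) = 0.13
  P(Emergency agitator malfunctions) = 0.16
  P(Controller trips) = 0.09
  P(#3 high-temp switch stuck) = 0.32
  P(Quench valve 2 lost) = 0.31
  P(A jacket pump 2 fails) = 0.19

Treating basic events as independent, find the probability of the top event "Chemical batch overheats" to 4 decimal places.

P(Quench path fails) [AND] = 0.07 × 0.16 = 0.011200
P(Cooling jacket lost) [AND] = 0.06 × 0.011200 × 0.31 × 0.36 = 0.000075
P(Vent system lost) [OR] = 1 − (1−0.04) × (1−0.13) × (1−0.16) × (1−0.09) = 0.361573
P(Agitation branch unavailable) [AND] = 0.361573 × 0.32 × 0.31 = 0.035868
P(Chemical batch overheats) [OR] = 1 − (1−0.000075) × (1−0.035868) × (1−0.19) = 0.219112
Rounded to 4 decimal places: P(Chemical batch overheats) ≈ 0.2191.

0.2191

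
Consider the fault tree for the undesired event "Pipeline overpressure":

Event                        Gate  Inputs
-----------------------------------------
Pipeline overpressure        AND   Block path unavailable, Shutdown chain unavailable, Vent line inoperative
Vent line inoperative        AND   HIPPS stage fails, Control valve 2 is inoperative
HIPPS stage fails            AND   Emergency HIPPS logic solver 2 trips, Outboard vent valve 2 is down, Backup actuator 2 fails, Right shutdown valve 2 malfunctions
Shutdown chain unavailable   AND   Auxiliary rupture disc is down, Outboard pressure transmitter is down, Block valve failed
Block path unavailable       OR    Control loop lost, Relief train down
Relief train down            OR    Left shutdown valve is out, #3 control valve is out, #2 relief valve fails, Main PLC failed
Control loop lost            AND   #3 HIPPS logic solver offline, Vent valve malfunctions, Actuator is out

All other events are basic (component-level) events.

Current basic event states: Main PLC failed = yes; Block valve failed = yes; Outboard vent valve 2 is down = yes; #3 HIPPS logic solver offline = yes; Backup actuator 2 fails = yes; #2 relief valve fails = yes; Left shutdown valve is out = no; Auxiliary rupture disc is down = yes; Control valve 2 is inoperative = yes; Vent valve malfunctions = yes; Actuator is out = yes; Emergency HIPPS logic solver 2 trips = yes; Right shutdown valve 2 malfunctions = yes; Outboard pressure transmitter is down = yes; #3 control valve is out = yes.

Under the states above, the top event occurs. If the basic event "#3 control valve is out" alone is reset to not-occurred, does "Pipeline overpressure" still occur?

Yes

Counterfactual: set "#3 control valve is out" to not occurred.
Control loop lost [AND]: #3 HIPPS logic solver offline=occurs, Vent valve malfunctions=occurs, Actuator is out=occurs → all inputs occur → occurs.
Relief train down [OR]: Left shutdown valve is out=not, #3 control valve is out=not, #2 relief valve fails=occurs, Main PLC failed=occurs → at least one input occurs → occurs.
Block path unavailable [OR]: Control loop lost=occurs, Relief train down=occurs → at least one input occurs → occurs.
Shutdown chain unavailable [AND]: Auxiliary rupture disc is down=occurs, Outboard pressure transmitter is down=occurs, Block valve failed=occurs → all inputs occur → occurs.
HIPPS stage fails [AND]: Emergency HIPPS logic solver 2 trips=occurs, Outboard vent valve 2 is down=occurs, Backup actuator 2 fails=occurs, Right shutdown valve 2 malfunctions=occurs → all inputs occur → occurs.
Vent line inoperative [AND]: HIPPS stage fails=occurs, Control valve 2 is inoperative=occurs → all inputs occur → occurs.
Pipeline overpressure [AND]: Block path unavailable=occurs, Shutdown chain unavailable=occurs, Vent line inoperative=occurs → all inputs occur → occurs.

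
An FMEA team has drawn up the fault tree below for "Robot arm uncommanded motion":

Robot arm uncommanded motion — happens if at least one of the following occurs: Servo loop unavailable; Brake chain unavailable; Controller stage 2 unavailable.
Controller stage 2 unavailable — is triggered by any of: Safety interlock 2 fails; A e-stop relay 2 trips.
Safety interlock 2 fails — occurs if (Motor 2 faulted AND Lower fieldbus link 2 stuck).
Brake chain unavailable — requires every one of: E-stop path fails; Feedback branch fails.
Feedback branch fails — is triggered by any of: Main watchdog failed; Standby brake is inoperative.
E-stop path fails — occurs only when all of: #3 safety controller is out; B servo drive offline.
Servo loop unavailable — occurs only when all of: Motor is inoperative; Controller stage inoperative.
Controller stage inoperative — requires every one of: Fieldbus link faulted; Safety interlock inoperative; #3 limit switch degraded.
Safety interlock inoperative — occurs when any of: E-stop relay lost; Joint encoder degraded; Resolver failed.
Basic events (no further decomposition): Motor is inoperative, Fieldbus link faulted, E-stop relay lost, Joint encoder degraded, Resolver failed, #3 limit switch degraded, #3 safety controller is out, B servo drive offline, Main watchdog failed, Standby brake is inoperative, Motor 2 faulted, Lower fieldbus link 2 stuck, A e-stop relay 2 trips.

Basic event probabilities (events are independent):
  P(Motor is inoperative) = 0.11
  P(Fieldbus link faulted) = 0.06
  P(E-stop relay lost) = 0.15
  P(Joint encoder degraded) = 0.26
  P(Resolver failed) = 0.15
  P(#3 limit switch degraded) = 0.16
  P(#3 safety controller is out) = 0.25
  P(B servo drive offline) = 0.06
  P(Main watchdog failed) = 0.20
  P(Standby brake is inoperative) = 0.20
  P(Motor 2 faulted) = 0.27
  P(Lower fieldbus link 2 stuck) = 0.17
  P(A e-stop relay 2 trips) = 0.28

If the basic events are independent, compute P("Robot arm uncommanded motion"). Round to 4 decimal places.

0.3171

P(Safety interlock inoperative) [OR] = 1 − (1−0.15) × (1−0.26) × (1−0.15) = 0.465350
P(Controller stage inoperative) [AND] = 0.06 × 0.465350 × 0.16 = 0.004467
P(Servo loop unavailable) [AND] = 0.11 × 0.004467 = 0.000491
P(E-stop path fails) [AND] = 0.25 × 0.06 = 0.015000
P(Feedback branch fails) [OR] = 1 − (1−0.20) × (1−0.20) = 0.360000
P(Brake chain unavailable) [AND] = 0.015000 × 0.360000 = 0.005400
P(Safety interlock 2 fails) [AND] = 0.27 × 0.17 = 0.045900
P(Controller stage 2 unavailable) [OR] = 1 − (1−0.045900) × (1−0.28) = 0.313048
P(Robot arm uncommanded motion) [OR] = 1 − (1−0.000491) × (1−0.005400) × (1−0.313048) = 0.317093
Rounded to 4 decimal places: P(Robot arm uncommanded motion) ≈ 0.3171.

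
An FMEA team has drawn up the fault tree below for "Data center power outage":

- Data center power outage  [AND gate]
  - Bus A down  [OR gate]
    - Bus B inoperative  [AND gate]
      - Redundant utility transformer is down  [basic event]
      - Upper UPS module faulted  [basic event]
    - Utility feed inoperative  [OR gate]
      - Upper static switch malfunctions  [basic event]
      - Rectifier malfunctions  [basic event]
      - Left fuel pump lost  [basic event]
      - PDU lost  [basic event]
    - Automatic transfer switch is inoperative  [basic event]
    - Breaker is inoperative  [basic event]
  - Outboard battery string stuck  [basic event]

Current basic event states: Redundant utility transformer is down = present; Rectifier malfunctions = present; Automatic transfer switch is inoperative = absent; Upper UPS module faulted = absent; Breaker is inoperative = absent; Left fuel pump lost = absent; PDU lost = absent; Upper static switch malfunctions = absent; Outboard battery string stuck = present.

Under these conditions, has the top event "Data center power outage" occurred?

Bus B inoperative [AND]: Redundant utility transformer is down=occurs, Upper UPS module faulted=not → not all inputs occur → does not occur.
Utility feed inoperative [OR]: Upper static switch malfunctions=not, Rectifier malfunctions=occurs, Left fuel pump lost=not, PDU lost=not → at least one input occurs → occurs.
Bus A down [OR]: Bus B inoperative=not, Utility feed inoperative=occurs, Automatic transfer switch is inoperative=not, Breaker is inoperative=not → at least one input occurs → occurs.
Data center power outage [AND]: Bus A down=occurs, Outboard battery string stuck=occurs → all inputs occur → occurs.

Yes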